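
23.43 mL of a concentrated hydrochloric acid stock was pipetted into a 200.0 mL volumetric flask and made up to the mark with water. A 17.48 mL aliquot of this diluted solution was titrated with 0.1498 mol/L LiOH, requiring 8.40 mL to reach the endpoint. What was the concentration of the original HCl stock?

n(LiOH) = 0.1498 x 0.008400 = 0.001258 mol.
n(HCl) in the aliquot = 0.001258 mol.
[diluted HCl] = 0.001258 / 0.01748 = 0.07199 M.
Dilution factor = 200.0/23.43 = 8.536, so [stock] = 0.07199 x 8.536 = 0.614 M.

0.614 M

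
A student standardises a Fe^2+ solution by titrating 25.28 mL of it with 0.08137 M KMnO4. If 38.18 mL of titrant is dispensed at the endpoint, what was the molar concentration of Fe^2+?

n(KMnO4) = 0.08137 x 0.03818 = 0.003107 mol.
From the balanced equation, 1 mol KMnO4 reacts with 5 mol Fe^2+, so n(Fe^2+) = 0.003107 x 5/1 = 0.01553 mol.
[Fe^2+] = 0.01553 / 0.02528 L = 0.614 M.

0.614 M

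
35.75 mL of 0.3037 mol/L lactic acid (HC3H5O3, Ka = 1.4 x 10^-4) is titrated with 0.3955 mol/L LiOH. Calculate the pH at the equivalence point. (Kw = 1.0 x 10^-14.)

n(HC3H5O3) = 0.3037 x 0.03575 = 0.01086 mol; V(LiOH) at equivalence = 0.01086/0.3955 = 0.02745 L.
At equivalence all the acid is converted to C3H5O3-; total volume = 0.03575 + 0.02745 = 0.06320 L, so [C3H5O3-] = 0.01086/0.06320 = 0.1718 M.
Kb = Kw/Ka = 1.0e-14 / 1.4 x 10^-4 = 7.14e-11.
[OH^-] = sqrt(Kb x [C3H5O3-]) = sqrt(7.14e-11 x 0.1718) = 3.50e-6 M.
pOH = 5.46, so pH = 14.00 - 5.46 = 8.54.

8.54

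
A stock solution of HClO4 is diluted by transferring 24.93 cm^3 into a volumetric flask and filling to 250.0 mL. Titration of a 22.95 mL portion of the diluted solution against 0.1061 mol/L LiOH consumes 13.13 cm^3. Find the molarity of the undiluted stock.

n(LiOH) = 0.1061 x 0.01313 = 0.001393 mol.
n(HClO4) in the aliquot = 0.001393 mol.
[diluted HClO4] = 0.001393 / 0.02295 = 0.06070 M.
Dilution factor = 250.0/24.93 = 10.03, so [stock] = 0.06070 x 10.03 = 0.609 M.

0.609 M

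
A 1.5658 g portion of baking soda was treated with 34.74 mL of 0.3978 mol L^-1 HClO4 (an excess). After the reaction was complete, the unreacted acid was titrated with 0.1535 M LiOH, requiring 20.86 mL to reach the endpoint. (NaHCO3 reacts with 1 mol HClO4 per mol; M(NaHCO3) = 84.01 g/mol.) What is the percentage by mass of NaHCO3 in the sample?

Total n(HClO4) added = 0.3978 x 0.03474 = 0.01382 mol.
n(LiOH) used = 0.1535 x 0.02086 = 0.003202 mol, which equals the excess n(HClO4).
So n(HClO4) consumed by the sample = 0.01382 - 0.003202 = 0.01062 mol.
n(NaHCO3) = 0.01062 / 1 = 0.01062 mol.
mass NaHCO3 = 0.01062 x 84.01 = 0.8920 g, so %NaHCO3 = 0.8920/1.5658 x 100 = 57.0%.

57.0%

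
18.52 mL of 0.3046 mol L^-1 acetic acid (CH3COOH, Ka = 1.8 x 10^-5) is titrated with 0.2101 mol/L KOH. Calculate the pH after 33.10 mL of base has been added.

12.41

n(acid) = 0.3046 x 0.01852 = 0.005641 mol; n(KOH) added = 0.2101 x 0.03310 = 0.006954 mol.
Base is in excess by 0.006954 - 0.005641 = 0.001313 mol in a total volume of 0.05162 L.
[OH^-] = 0.001313/0.05162 = 0.02544 M, so pOH = 1.59 and pH = 14.00 - 1.59 = 12.41.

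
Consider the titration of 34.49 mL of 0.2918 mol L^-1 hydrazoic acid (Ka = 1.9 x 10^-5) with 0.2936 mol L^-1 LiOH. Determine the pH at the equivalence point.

8.94

n(HN3) = 0.2918 x 0.03449 = 0.01006 mol; V(LiOH) at equivalence = 0.01006/0.2936 = 0.03428 L.
At equivalence all the acid is converted to N3-; total volume = 0.03449 + 0.03428 = 0.06877 L, so [N3-] = 0.01006/0.06877 = 0.1463 M.
Kb = Kw/Ka = 1.0e-14 / 1.9 x 10^-5 = 5.26e-10.
[OH^-] = sqrt(Kb x [N3-]) = sqrt(5.26e-10 x 0.1463) = 8.78e-6 M.
pOH = 5.06, so pH = 14.00 - 5.06 = 8.94.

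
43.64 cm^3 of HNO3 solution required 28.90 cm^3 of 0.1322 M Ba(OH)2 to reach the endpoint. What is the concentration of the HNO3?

n(Ba(OH)2) delivered = 0.1322 x 0.02890 = 0.003821 mol.
The reaction is 2 HNO3 + 1 Ba(OH)2, so n(HNO3) = 0.003821 x 2/1 = 0.007641 mol.
[HNO3] = 0.007641 mol / 0.04364 L = 0.175 M.

0.175 M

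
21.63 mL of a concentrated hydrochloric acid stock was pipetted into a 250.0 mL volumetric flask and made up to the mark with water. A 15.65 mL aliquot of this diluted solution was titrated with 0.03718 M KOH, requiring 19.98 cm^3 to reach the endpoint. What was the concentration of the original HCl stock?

n(KOH) = 0.03718 x 0.01998 = 0.0007429 mol.
n(HCl) in the aliquot = 0.0007429 mol.
[diluted HCl] = 0.0007429 / 0.01565 = 0.04747 M.
Dilution factor = 250.0/21.63 = 11.56, so [stock] = 0.04747 x 11.56 = 0.549 M.

0.549 M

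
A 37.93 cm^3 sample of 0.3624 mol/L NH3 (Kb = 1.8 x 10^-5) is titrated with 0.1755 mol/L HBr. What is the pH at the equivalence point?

n(NH3) = 0.3624 x 0.03793 = 0.01375 mol; V(HBr) at equivalence = 0.01375/0.1755 = 0.07832 L.
At equivalence the base is fully converted to NH4+; total volume = 0.1163 L, so [NH4+] = 0.01375/0.1163 = 0.1182 M.
Ka(NH4+) = Kw/Kb = 1.0e-14 / 1.8 x 10^-5 = 5.56e-10.
[H^+] = sqrt(Ka x [NH4+]) = sqrt(5.56e-10 x 0.1182) = 8.10e-6 M.
pH = -log(8.10e-6) = 5.09.

5.09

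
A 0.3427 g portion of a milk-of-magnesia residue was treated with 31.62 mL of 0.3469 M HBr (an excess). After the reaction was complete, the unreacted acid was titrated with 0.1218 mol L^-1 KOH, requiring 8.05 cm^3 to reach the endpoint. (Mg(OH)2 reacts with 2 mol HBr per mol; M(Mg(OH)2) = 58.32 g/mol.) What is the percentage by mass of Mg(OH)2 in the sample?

Total n(HBr) added = 0.3469 x 0.03162 = 0.01097 mol.
n(KOH) used = 0.1218 x 0.008050 = 0.0009805 mol, which equals the excess n(HBr).
So n(HBr) consumed by the sample = 0.01097 - 0.0009805 = 0.009988 mol.
n(Mg(OH)2) = 0.009988 / 2 = 0.004994 mol.
mass Mg(OH)2 = 0.004994 x 58.32 = 0.2913 g, so %Mg(OH)2 = 0.2913/0.3427 x 100 = 85.0%.

85.0%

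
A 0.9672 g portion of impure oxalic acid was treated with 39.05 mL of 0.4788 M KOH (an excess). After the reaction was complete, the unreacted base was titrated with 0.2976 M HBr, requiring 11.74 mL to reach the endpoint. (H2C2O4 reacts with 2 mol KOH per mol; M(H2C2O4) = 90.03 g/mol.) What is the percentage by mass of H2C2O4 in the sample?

70.8%

Total n(KOH) added = 0.4788 x 0.03905 = 0.01870 mol.
n(HBr) used = 0.2976 x 0.01174 = 0.003494 mol, which equals the excess n(KOH).
So n(KOH) consumed by the sample = 0.01870 - 0.003494 = 0.01520 mol.
n(H2C2O4) = 0.01520 / 2 = 0.007602 mol.
mass H2C2O4 = 0.007602 x 90.03 = 0.6844 g, so %H2C2O4 = 0.6844/0.9672 x 100 = 70.8%.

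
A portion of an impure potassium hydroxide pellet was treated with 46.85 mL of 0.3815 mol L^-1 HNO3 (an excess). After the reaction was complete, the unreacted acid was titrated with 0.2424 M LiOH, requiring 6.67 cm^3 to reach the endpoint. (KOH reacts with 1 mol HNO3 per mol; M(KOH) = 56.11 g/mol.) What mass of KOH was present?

0.912 g

Total n(HNO3) added = 0.3815 x 0.04685 = 0.01787 mol.
n(LiOH) used = 0.2424 x 0.006670 = 0.001617 mol, which equals the excess n(HNO3).
So n(HNO3) consumed by the sample = 0.01787 - 0.001617 = 0.01626 mol.
n(KOH) = 0.01626 / 1 = 0.01626 mol.
mass = 0.01626 mol x 56.11 g/mol = 0.912 g.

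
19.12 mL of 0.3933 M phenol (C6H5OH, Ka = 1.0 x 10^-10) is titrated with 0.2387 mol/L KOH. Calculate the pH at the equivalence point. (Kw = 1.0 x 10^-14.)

n(C6H5OH) = 0.3933 x 0.01912 = 0.007520 mol; V(KOH) at equivalence = 0.007520/0.2387 = 0.03150 L.
At equivalence all the acid is converted to C6H5O-; total volume = 0.01912 + 0.03150 = 0.05062 L, so [C6H5O-] = 0.007520/0.05062 = 0.1485 M.
Kb = Kw/Ka = 1.0e-14 / 1.0 x 10^-10 = 0.000100.
[OH^-] = sqrt(Kb x [C6H5O-]) = sqrt(0.000100 x 0.1485) = 0.00385 M.
pOH = 2.41, so pH = 14.00 - 2.41 = 11.59.

11.59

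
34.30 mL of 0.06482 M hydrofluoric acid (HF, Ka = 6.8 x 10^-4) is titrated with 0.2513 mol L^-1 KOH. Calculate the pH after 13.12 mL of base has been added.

12.35

n(acid) = 0.06482 x 0.03430 = 0.002223 mol; n(KOH) added = 0.2513 x 0.01312 = 0.003297 mol.
Base is in excess by 0.003297 - 0.002223 = 0.001074 mol in a total volume of 0.04742 L.
[OH^-] = 0.001074/0.04742 = 0.02264 M, so pOH = 1.65 and pH = 14.00 - 1.65 = 12.35.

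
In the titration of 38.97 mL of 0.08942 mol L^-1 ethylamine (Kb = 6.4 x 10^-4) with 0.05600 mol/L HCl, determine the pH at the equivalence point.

6.13

n(C2H5NH2) = 0.08942 x 0.03897 = 0.003485 mol; V(HCl) at equivalence = 0.003485/0.05600 = 0.06223 L.
At equivalence the base is fully converted to C2H5NH3+; total volume = 0.1012 L, so [C2H5NH3+] = 0.003485/0.1012 = 0.03443 M.
Ka(C2H5NH3+) = Kw/Kb = 1.0e-14 / 6.4 x 10^-4 = 1.56e-11.
[H^+] = sqrt(Ka x [C2H5NH3+]) = sqrt(1.56e-11 x 0.03443) = 7.34e-7 M.
pH = -log(7.34e-7) = 6.13.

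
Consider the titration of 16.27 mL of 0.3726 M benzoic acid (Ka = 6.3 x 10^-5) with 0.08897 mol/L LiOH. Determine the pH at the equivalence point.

8.53

n(C6H5COOH) = 0.3726 x 0.01627 = 0.006062 mol; V(LiOH) at equivalence = 0.006062/0.08897 = 0.06814 L.
At equivalence all the acid is converted to C6H5COO-; total volume = 0.01627 + 0.06814 = 0.08441 L, so [C6H5COO-] = 0.006062/0.08441 = 0.07182 M.
Kb = Kw/Ka = 1.0e-14 / 6.3 x 10^-5 = 1.59e-10.
[OH^-] = sqrt(Kb x [C6H5COO-]) = sqrt(1.59e-10 x 0.07182) = 3.38e-6 M.
pOH = 5.47, so pH = 14.00 - 5.47 = 8.53.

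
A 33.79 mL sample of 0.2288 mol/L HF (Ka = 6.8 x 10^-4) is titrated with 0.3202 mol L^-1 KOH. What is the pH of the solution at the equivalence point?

n(HF) = 0.2288 x 0.03379 = 0.007731 mol; V(KOH) at equivalence = 0.007731/0.3202 = 0.02414 L.
At equivalence all the acid is converted to F-; total volume = 0.03379 + 0.02414 = 0.05793 L, so [F-] = 0.007731/0.05793 = 0.1334 M.
Kb = Kw/Ka = 1.0e-14 / 6.8 x 10^-4 = 1.47e-11.
[OH^-] = sqrt(Kb x [F-]) = sqrt(1.47e-11 x 0.1334) = 1.40e-6 M.
pOH = 5.85, so pH = 14.00 - 5.85 = 8.15.

8.15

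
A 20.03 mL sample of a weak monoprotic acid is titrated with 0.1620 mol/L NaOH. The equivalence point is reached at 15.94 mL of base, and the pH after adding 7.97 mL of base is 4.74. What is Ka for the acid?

7.97 mL is half of the equivalence volume, so this is the half-equivalence point where [HA] = [A^-].
At half-equivalence pH = pKa, so pKa = 4.74.
Ka = 10^(-4.74) = 1.8 x 10^-5.

1.8 x 10^-5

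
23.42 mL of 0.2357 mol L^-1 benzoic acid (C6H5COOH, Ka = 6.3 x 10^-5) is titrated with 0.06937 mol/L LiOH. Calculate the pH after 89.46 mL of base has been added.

11.78

n(acid) = 0.2357 x 0.02342 = 0.005520 mol; n(LiOH) added = 0.06937 x 0.08946 = 0.006206 mol.
Base is in excess by 0.006206 - 0.005520 = 0.0006857 mol in a total volume of 0.1129 L.
[OH^-] = 0.0006857/0.1129 = 0.006075 M, so pOH = 2.22 and pH = 14.00 - 2.22 = 11.78.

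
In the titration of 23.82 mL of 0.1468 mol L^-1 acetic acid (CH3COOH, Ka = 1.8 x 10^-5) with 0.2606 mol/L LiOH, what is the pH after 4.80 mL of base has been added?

Initial n(CH3COOH) = 0.1468 x 0.02382 = 0.003497 mol.
n(LiOH) added = 0.2606 x 0.004800 = 0.001251 mol, converting that many moles of CH3COOH to CH3COO-.
Remaining n(CH3COOH) = 0.002246 mol; n(CH3COO-) = 0.001251 mol.
By Henderson-Hasselbalch, pH = pKa + log([A^-]/[HA]) = 4.74 + log(0.001251/0.002246) = 4.74 + (-0.25) = 4.49.

4.49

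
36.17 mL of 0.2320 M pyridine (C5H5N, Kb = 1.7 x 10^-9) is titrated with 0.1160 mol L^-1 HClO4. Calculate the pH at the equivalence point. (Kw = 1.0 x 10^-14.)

n(C5H5N) = 0.2320 x 0.03617 = 0.008391 mol; V(HClO4) at equivalence = 0.008391/0.1160 = 0.07234 L.
At equivalence the base is fully converted to C5H5NH+; total volume = 0.1085 L, so [C5H5NH+] = 0.008391/0.1085 = 0.07733 M.
Ka(C5H5NH+) = Kw/Kb = 1.0e-14 / 1.7 x 10^-9 = 5.88e-6.
[H^+] = sqrt(Ka x [C5H5NH+]) = sqrt(5.88e-6 x 0.07733) = 0.000674 M.
pH = -log(0.000674) = 3.17.

3.17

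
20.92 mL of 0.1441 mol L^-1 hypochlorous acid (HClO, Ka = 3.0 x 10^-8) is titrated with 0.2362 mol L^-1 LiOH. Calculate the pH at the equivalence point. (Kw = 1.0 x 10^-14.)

10.24

n(HClO) = 0.1441 x 0.02092 = 0.003015 mol; V(LiOH) at equivalence = 0.003015/0.2362 = 0.01276 L.
At equivalence all the acid is converted to ClO-; total volume = 0.02092 + 0.01276 = 0.03368 L, so [ClO-] = 0.003015/0.03368 = 0.08950 M.
Kb = Kw/Ka = 1.0e-14 / 3.0 x 10^-8 = 3.33e-7.
[OH^-] = sqrt(Kb x [ClO-]) = sqrt(3.33e-7 x 0.08950) = 0.000173 M.
pOH = 3.76, so pH = 14.00 - 3.76 = 10.24.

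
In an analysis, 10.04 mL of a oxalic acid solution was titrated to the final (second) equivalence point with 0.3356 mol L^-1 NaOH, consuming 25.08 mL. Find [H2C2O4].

n(NaOH) = 0.3356 x 0.02508 = 0.008417 mol.
At the final (second) equivalence point, 2 mol OH^- react per mol H2C2O4, so n(H2C2O4) = 0.008417 / 2 = 0.004208 mol.
[H2C2O4] = 0.004208 / 0.01004 L = 0.419 M.

0.419 M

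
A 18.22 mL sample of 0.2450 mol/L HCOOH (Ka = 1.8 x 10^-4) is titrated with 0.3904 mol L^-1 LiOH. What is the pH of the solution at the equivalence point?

8.46

n(HCOOH) = 0.2450 x 0.01822 = 0.004464 mol; V(LiOH) at equivalence = 0.004464/0.3904 = 0.01143 L.
At equivalence all the acid is converted to HCOO-; total volume = 0.01822 + 0.01143 = 0.02965 L, so [HCOO-] = 0.004464/0.02965 = 0.1505 M.
Kb = Kw/Ka = 1.0e-14 / 1.8 x 10^-4 = 5.56e-11.
[OH^-] = sqrt(Kb x [HCOO-]) = sqrt(5.56e-11 x 0.1505) = 2.89e-6 M.
pOH = 5.54, so pH = 14.00 - 5.54 = 8.46.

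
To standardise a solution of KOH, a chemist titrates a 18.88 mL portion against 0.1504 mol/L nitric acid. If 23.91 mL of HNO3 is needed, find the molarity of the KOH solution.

0.190 M

n(HNO3) delivered = 0.1504 x 0.02391 = 0.003596 mol.
For a 1:1 reaction, n(KOH) = 0.003596 mol.
[KOH] = 0.003596 mol / 0.01888 L = 0.190 M.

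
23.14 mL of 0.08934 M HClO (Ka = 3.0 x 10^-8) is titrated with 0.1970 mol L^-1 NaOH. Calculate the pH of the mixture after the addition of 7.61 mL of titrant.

Initial n(HClO) = 0.08934 x 0.02314 = 0.002067 mol.
n(NaOH) added = 0.1970 x 0.007610 = 0.001499 mol, converting that many moles of HClO to ClO-.
Remaining n(HClO) = 0.0005682 mol; n(ClO-) = 0.001499 mol.
By Henderson-Hasselbalch, pH = pKa + log([A^-]/[HA]) = 7.52 + log(0.001499/0.0005682) = 7.52 + (+0.42) = 7.94.

7.94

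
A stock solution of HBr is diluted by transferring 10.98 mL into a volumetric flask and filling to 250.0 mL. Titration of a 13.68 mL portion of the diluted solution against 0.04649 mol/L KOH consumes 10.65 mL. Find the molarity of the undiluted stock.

0.824 M

n(KOH) = 0.04649 x 0.01065 = 0.0004951 mol.
n(HBr) in the aliquot = 0.0004951 mol.
[diluted HBr] = 0.0004951 / 0.01368 = 0.03619 M.
Dilution factor = 250.0/10.98 = 22.77, so [stock] = 0.03619 x 22.77 = 0.824 M.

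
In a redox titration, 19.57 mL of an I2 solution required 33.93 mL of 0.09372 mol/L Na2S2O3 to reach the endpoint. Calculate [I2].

0.0812 M

n(Na2S2O3) = 0.09372 x 0.03393 = 0.003180 mol.
From the balanced equation, 2 mol Na2S2O3 reacts with 1 mol I2, so n(I2) = 0.003180 x 1/2 = 0.001590 mol.
[I2] = 0.001590 / 0.01957 L = 0.0812 M.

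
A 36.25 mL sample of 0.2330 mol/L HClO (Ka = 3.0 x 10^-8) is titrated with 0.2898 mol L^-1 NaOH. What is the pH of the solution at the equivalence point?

10.32

n(HClO) = 0.2330 x 0.03625 = 0.008446 mol; V(NaOH) at equivalence = 0.008446/0.2898 = 0.02915 L.
At equivalence all the acid is converted to ClO-; total volume = 0.03625 + 0.02915 = 0.06540 L, so [ClO-] = 0.008446/0.06540 = 0.1292 M.
Kb = Kw/Ka = 1.0e-14 / 3.0 x 10^-8 = 3.33e-7.
[OH^-] = sqrt(Kb x [ClO-]) = sqrt(3.33e-7 x 0.1292) = 0.000207 M.
pOH = 3.68, so pH = 14.00 - 3.68 = 10.32.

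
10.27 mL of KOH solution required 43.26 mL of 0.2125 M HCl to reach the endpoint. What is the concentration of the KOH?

n(HCl) delivered = 0.2125 x 0.04326 = 0.009193 mol.
For a 1:1 reaction, n(KOH) = 0.009193 mol.
[KOH] = 0.009193 mol / 0.01027 L = 0.895 M.

0.895 M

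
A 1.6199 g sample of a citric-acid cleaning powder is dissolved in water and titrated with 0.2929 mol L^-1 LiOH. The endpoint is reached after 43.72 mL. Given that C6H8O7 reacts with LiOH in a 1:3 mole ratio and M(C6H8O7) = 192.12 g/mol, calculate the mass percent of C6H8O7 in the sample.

n(LiOH) = 0.2929 x 0.04372 = 0.01281 mol.
n(C6H8O7) = 0.01281 / 3 = 0.004269 mol.
mass of C6H8O7 = 0.004269 x 192.12 = 0.8201 g.
% purity = 0.8201 / 1.6199 x 100 = 50.6%.

50.6%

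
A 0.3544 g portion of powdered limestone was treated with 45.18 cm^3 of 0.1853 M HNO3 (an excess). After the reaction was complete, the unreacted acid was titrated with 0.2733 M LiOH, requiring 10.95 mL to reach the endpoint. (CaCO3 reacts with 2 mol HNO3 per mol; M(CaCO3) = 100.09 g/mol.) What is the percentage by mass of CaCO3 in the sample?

Total n(HNO3) added = 0.1853 x 0.04518 = 0.008372 mol.
n(LiOH) used = 0.2733 x 0.01095 = 0.002993 mol, which equals the excess n(HNO3).
So n(HNO3) consumed by the sample = 0.008372 - 0.002993 = 0.005379 mol.
n(CaCO3) = 0.005379 / 2 = 0.002690 mol.
mass CaCO3 = 0.002690 x 100.09 = 0.2692 g, so %CaCO3 = 0.2692/0.3544 x 100 = 76.0%.

76.0%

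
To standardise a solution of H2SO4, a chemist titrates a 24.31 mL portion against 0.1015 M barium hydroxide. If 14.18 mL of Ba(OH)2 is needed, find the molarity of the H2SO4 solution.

n(Ba(OH)2) delivered = 0.1015 x 0.01418 = 0.001439 mol.
For a 1:1 reaction, n(H2SO4) = 0.001439 mol.
[H2SO4] = 0.001439 mol / 0.02431 L = 0.0592 M.

0.0592 M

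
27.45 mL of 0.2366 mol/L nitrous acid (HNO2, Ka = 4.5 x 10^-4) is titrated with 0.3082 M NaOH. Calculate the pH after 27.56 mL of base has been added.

12.56

n(acid) = 0.2366 x 0.02745 = 0.006495 mol; n(NaOH) added = 0.3082 x 0.02756 = 0.008494 mol.
Base is in excess by 0.008494 - 0.006495 = 0.001999 mol in a total volume of 0.05501 L.
[OH^-] = 0.001999/0.05501 = 0.03634 M, so pOH = 1.44 and pH = 14.00 - 1.44 = 12.56.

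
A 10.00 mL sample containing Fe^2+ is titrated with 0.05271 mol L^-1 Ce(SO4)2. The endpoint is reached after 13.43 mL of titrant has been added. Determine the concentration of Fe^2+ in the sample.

n(Ce(SO4)2) = 0.05271 x 0.01343 = 0.0007079 mol.
From the balanced equation, 1 mol Ce(SO4)2 reacts with 1 mol Fe^2+, so n(Fe^2+) = 0.0007079 x 1/1 = 0.0007079 mol.
[Fe^2+] = 0.0007079 / 0.01000 L = 0.0708 M.

0.0708 M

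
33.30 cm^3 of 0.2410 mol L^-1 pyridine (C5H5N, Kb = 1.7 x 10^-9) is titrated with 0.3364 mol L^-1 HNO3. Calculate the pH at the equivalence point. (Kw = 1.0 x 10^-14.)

n(C5H5N) = 0.2410 x 0.03330 = 0.008025 mol; V(HNO3) at equivalence = 0.008025/0.3364 = 0.02386 L.
At equivalence the base is fully converted to C5H5NH+; total volume = 0.05716 L, so [C5H5NH+] = 0.008025/0.05716 = 0.1404 M.
Ka(C5H5NH+) = Kw/Kb = 1.0e-14 / 1.7 x 10^-9 = 5.88e-6.
[H^+] = sqrt(Ka x [C5H5NH+]) = sqrt(5.88e-6 x 0.1404) = 0.000909 M.
pH = -log(0.000909) = 3.04.

3.04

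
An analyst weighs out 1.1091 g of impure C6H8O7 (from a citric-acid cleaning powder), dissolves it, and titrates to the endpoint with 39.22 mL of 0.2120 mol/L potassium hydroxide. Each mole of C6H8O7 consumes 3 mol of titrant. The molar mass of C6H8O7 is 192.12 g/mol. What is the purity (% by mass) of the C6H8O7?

48.0%

n(KOH) = 0.2120 x 0.03922 = 0.008315 mol.
n(C6H8O7) = 0.008315 / 3 = 0.002772 mol.
mass of C6H8O7 = 0.002772 x 192.12 = 0.5325 g.
% purity = 0.5325 / 1.1091 x 100 = 48.0%.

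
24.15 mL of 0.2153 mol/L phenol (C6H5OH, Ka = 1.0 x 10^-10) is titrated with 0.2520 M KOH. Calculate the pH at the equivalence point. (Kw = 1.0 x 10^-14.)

n(C6H5OH) = 0.2153 x 0.02415 = 0.005199 mol; V(KOH) at equivalence = 0.005199/0.2520 = 0.02063 L.
At equivalence all the acid is converted to C6H5O-; total volume = 0.02415 + 0.02063 = 0.04478 L, so [C6H5O-] = 0.005199/0.04478 = 0.1161 M.
Kb = Kw/Ka = 1.0e-14 / 1.0 x 10^-10 = 0.000100.
[OH^-] = sqrt(Kb x [C6H5O-]) = sqrt(0.000100 x 0.1161) = 0.00341 M.
pOH = 2.47, so pH = 14.00 - 2.47 = 11.53.

11.53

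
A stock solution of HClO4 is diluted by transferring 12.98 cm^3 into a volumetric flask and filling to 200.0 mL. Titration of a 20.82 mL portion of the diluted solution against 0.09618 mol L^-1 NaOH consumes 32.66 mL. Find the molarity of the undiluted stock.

2.32 M

n(NaOH) = 0.09618 x 0.03266 = 0.003141 mol.
n(HClO4) in the aliquot = 0.003141 mol.
[diluted HClO4] = 0.003141 / 0.02082 = 0.1509 M.
Dilution factor = 200.0/12.98 = 15.41, so [stock] = 0.1509 x 15.41 = 2.32 M.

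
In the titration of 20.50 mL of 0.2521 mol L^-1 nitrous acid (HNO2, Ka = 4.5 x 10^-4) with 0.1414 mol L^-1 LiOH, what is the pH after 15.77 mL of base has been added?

Initial n(HNO2) = 0.2521 x 0.02050 = 0.005168 mol.
n(LiOH) added = 0.1414 x 0.01577 = 0.002230 mol, converting that many moles of HNO2 to NO2-.
Remaining n(HNO2) = 0.002938 mol; n(NO2-) = 0.002230 mol.
By Henderson-Hasselbalch, pH = pKa + log([A^-]/[HA]) = 3.35 + log(0.002230/0.002938) = 3.35 + (-0.12) = 3.23.

3.23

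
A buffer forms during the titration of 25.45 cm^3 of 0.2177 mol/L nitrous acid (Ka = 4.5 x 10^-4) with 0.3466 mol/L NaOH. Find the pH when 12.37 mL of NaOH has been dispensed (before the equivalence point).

Initial n(HNO2) = 0.2177 x 0.02545 = 0.005540 mol.
n(NaOH) added = 0.3466 x 0.01237 = 0.004287 mol, converting that many moles of HNO2 to NO2-.
Remaining n(HNO2) = 0.001253 mol; n(NO2-) = 0.004287 mol.
By Henderson-Hasselbalch, pH = pKa + log([A^-]/[HA]) = 3.35 + log(0.004287/0.001253) = 3.35 + (+0.53) = 3.88.

3.88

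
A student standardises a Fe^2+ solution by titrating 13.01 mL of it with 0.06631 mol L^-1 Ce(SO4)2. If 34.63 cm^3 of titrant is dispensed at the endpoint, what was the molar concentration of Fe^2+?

n(Ce(SO4)2) = 0.06631 x 0.03463 = 0.002296 mol.
From the balanced equation, 1 mol Ce(SO4)2 reacts with 1 mol Fe^2+, so n(Fe^2+) = 0.002296 x 1/1 = 0.002296 mol.
[Fe^2+] = 0.002296 / 0.01301 L = 0.177 M.

0.177 M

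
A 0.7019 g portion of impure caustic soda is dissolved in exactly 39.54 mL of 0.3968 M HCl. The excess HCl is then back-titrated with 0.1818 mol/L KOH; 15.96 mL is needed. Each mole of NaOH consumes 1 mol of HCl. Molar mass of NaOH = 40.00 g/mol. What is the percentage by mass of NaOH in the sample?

72.9%

Total n(HCl) added = 0.3968 x 0.03954 = 0.01569 mol.
n(KOH) used = 0.1818 x 0.01596 = 0.002902 mol, which equals the excess n(HCl).
So n(HCl) consumed by the sample = 0.01569 - 0.002902 = 0.01279 mol.
n(NaOH) = 0.01279 / 1 = 0.01279 mol.
mass NaOH = 0.01279 x 40.00 = 0.5115 g, so %NaOH = 0.5115/0.7019 x 100 = 72.9%.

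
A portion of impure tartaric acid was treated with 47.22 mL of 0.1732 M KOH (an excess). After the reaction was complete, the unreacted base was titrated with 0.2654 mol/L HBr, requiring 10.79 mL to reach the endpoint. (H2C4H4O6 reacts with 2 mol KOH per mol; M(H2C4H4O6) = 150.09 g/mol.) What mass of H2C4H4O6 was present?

Total n(KOH) added = 0.1732 x 0.04722 = 0.008179 mol.
n(HBr) used = 0.2654 x 0.01079 = 0.002864 mol, which equals the excess n(KOH).
So n(KOH) consumed by the sample = 0.008179 - 0.002864 = 0.005315 mol.
n(H2C4H4O6) = 0.005315 / 2 = 0.002657 mol.
mass = 0.002657 mol x 150.09 g/mol = 0.399 g.

0.399 g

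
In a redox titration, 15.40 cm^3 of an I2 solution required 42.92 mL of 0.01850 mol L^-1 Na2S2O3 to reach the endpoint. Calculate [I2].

0.0258 M

n(Na2S2O3) = 0.01850 x 0.04292 = 0.0007940 mol.
From the balanced equation, 2 mol Na2S2O3 reacts with 1 mol I2, so n(I2) = 0.0007940 x 1/2 = 0.0003970 mol.
[I2] = 0.0003970 / 0.01540 L = 0.0258 M.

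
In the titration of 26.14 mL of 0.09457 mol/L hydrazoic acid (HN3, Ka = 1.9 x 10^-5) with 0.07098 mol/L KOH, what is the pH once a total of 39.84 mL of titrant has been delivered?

n(acid) = 0.09457 x 0.02614 = 0.002472 mol; n(KOH) added = 0.07098 x 0.03984 = 0.002828 mol.
Base is in excess by 0.002828 - 0.002472 = 0.0003558 mol in a total volume of 0.06598 L.
[OH^-] = 0.0003558/0.06598 = 0.005392 M, so pOH = 2.27 and pH = 14.00 - 2.27 = 11.73.

11.73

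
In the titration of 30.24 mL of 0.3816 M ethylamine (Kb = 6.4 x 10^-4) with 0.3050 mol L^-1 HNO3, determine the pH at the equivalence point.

5.79

n(C2H5NH2) = 0.3816 x 0.03024 = 0.01154 mol; V(HNO3) at equivalence = 0.01154/0.3050 = 0.03783 L.
At equivalence the base is fully converted to C2H5NH3+; total volume = 0.06807 L, so [C2H5NH3+] = 0.01154/0.06807 = 0.1695 M.
Ka(C2H5NH3+) = Kw/Kb = 1.0e-14 / 6.4 x 10^-4 = 1.56e-11.
[H^+] = sqrt(Ka x [C2H5NH3+]) = sqrt(1.56e-11 x 0.1695) = 1.63e-6 M.
pH = -log(1.63e-6) = 5.79.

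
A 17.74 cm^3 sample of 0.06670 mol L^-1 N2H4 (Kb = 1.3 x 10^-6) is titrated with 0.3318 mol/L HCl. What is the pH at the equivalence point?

n(N2H4) = 0.06670 x 0.01774 = 0.001183 mol; V(HCl) at equivalence = 0.001183/0.3318 = 0.003566 L.
At equivalence the base is fully converted to N2H5+; total volume = 0.02131 L, so [N2H5+] = 0.001183/0.02131 = 0.05554 M.
Ka(N2H5+) = Kw/Kb = 1.0e-14 / 1.3 x 10^-6 = 7.69e-9.
[H^+] = sqrt(Ka x [N2H5+]) = sqrt(7.69e-9 x 0.05554) = 2.07e-5 M.
pH = -log(2.07e-5) = 4.68.

4.68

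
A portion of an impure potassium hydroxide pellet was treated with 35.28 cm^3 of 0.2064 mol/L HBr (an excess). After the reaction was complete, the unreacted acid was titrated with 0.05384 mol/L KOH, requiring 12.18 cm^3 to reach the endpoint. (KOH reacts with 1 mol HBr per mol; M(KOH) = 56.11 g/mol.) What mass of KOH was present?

0.372 g

Total n(HBr) added = 0.2064 x 0.03528 = 0.007282 mol.
n(KOH) used = 0.05384 x 0.01218 = 0.0006558 mol, which equals the excess n(HBr).
So n(HBr) consumed by the sample = 0.007282 - 0.0006558 = 0.006626 mol.
n(KOH) = 0.006626 / 1 = 0.006626 mol.
mass = 0.006626 mol x 56.11 g/mol = 0.372 g.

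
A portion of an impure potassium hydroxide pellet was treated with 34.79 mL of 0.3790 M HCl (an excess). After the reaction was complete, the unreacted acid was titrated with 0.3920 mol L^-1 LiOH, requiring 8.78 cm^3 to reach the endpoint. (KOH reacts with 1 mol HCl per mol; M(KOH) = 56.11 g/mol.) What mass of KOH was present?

0.547 g

Total n(HCl) added = 0.3790 x 0.03479 = 0.01319 mol.
n(LiOH) used = 0.3920 x 0.008780 = 0.003442 mol, which equals the excess n(HCl).
So n(HCl) consumed by the sample = 0.01319 - 0.003442 = 0.009744 mol.
n(KOH) = 0.009744 / 1 = 0.009744 mol.
mass = 0.009744 mol x 56.11 g/mol = 0.547 g.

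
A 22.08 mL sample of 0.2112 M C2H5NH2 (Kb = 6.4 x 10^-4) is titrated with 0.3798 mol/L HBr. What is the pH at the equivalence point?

5.84

n(C2H5NH2) = 0.2112 x 0.02208 = 0.004663 mol; V(HBr) at equivalence = 0.004663/0.3798 = 0.01228 L.
At equivalence the base is fully converted to C2H5NH3+; total volume = 0.03436 L, so [C2H5NH3+] = 0.004663/0.03436 = 0.1357 M.
Ka(C2H5NH3+) = Kw/Kb = 1.0e-14 / 6.4 x 10^-4 = 1.56e-11.
[H^+] = sqrt(Ka x [C2H5NH3+]) = sqrt(1.56e-11 x 0.1357) = 1.46e-6 M.
pH = -log(1.46e-6) = 5.84.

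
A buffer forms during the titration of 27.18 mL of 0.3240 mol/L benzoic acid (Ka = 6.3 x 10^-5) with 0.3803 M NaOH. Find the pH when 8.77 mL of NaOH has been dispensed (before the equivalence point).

Initial n(C6H5COOH) = 0.3240 x 0.02718 = 0.008806 mol.
n(NaOH) added = 0.3803 x 0.008770 = 0.003335 mol, converting that many moles of C6H5COOH to C6H5COO-.
Remaining n(C6H5COOH) = 0.005471 mol; n(C6H5COO-) = 0.003335 mol.
By Henderson-Hasselbalch, pH = pKa + log([A^-]/[HA]) = 4.20 + log(0.003335/0.005471) = 4.20 + (-0.21) = 3.99.

3.99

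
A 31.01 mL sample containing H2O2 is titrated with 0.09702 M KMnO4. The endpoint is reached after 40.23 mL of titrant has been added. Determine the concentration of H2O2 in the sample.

0.315 M

n(KMnO4) = 0.09702 x 0.04023 = 0.003903 mol.
From the balanced equation, 2 mol KMnO4 reacts with 5 mol H2O2, so n(H2O2) = 0.003903 x 5/2 = 0.009758 mol.
[H2O2] = 0.009758 / 0.03101 L = 0.315 M.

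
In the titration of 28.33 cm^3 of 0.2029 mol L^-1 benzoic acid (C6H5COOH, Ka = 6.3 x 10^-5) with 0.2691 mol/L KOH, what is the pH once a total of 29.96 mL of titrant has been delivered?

n(acid) = 0.2029 x 0.02833 = 0.005748 mol; n(KOH) added = 0.2691 x 0.02996 = 0.008062 mol.
Base is in excess by 0.008062 - 0.005748 = 0.002314 mol in a total volume of 0.05829 L.
[OH^-] = 0.002314/0.05829 = 0.03970 M, so pOH = 1.40 and pH = 14.00 - 1.40 = 12.60.

12.60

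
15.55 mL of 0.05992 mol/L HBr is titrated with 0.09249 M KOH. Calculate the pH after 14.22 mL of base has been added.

12.11

n(acid) = 0.05992 x 0.01555 = 0.0009318 mol; n(KOH) added = 0.09249 x 0.01422 = 0.001315 mol.
Base is in excess by 0.001315 - 0.0009318 = 0.0003835 mol in a total volume of 0.02977 L.
[OH^-] = 0.0003835/0.02977 = 0.01288 M, so pOH = 1.89 and pH = 14.00 - 1.89 = 12.11.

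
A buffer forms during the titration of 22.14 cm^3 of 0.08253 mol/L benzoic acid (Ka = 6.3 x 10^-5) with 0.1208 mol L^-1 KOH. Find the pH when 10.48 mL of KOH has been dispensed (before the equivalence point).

4.55

Initial n(C6H5COOH) = 0.08253 x 0.02214 = 0.001827 mol.
n(KOH) added = 0.1208 x 0.01048 = 0.001266 mol, converting that many moles of C6H5COOH to C6H5COO-.
Remaining n(C6H5COOH) = 0.0005612 mol; n(C6H5COO-) = 0.001266 mol.
By Henderson-Hasselbalch, pH = pKa + log([A^-]/[HA]) = 4.20 + log(0.001266/0.0005612) = 4.20 + (+0.35) = 4.55.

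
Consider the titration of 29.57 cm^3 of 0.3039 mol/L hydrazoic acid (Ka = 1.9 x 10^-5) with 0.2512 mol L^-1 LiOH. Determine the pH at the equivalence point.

8.93

n(HN3) = 0.3039 x 0.02957 = 0.008986 mol; V(LiOH) at equivalence = 0.008986/0.2512 = 0.03577 L.
At equivalence all the acid is converted to N3-; total volume = 0.02957 + 0.03577 = 0.06534 L, so [N3-] = 0.008986/0.06534 = 0.1375 M.
Kb = Kw/Ka = 1.0e-14 / 1.9 x 10^-5 = 5.26e-10.
[OH^-] = sqrt(Kb x [N3-]) = sqrt(5.26e-10 x 0.1375) = 8.51e-6 M.
pOH = 5.07, so pH = 14.00 - 5.07 = 8.93.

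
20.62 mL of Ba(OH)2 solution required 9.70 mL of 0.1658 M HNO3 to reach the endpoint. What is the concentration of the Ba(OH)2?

n(HNO3) delivered = 0.1658 x 0.009700 = 0.001608 mol.
The reaction is 1 Ba(OH)2 + 2 HNO3, so n(Ba(OH)2) = 0.001608 x 1/2 = 0.0008041 mol.
[Ba(OH)2] = 0.0008041 mol / 0.02062 L = 0.0390 M.

0.0390 M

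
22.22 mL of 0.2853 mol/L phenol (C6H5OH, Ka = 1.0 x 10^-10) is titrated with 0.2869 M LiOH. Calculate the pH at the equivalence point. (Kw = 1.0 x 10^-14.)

n(C6H5OH) = 0.2853 x 0.02222 = 0.006339 mol; V(LiOH) at equivalence = 0.006339/0.2869 = 0.02210 L.
At equivalence all the acid is converted to C6H5O-; total volume = 0.02222 + 0.02210 = 0.04432 L, so [C6H5O-] = 0.006339/0.04432 = 0.1430 M.
Kb = Kw/Ka = 1.0e-14 / 1.0 x 10^-10 = 0.000100.
[OH^-] = sqrt(Kb x [C6H5O-]) = sqrt(0.000100 x 0.1430) = 0.00378 M.
pOH = 2.42, so pH = 14.00 - 2.42 = 11.58.

11.58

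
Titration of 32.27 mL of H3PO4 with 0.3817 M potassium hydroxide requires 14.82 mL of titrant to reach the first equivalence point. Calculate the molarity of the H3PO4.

n(KOH) = 0.3817 x 0.01482 = 0.005657 mol.
At the first equivalence point, 1 mol OH^- react per mol H3PO4, so n(H3PO4) = 0.005657 / 1 = 0.005657 mol.
[H3PO4] = 0.005657 / 0.03227 L = 0.175 M.

0.175 M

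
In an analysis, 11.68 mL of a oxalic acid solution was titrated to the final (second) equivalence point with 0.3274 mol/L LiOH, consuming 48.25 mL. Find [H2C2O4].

n(LiOH) = 0.3274 x 0.04825 = 0.01580 mol.
At the final (second) equivalence point, 2 mol OH^- react per mol H2C2O4, so n(H2C2O4) = 0.01580 / 2 = 0.007899 mol.
[H2C2O4] = 0.007899 / 0.01168 L = 0.676 M.

0.676 M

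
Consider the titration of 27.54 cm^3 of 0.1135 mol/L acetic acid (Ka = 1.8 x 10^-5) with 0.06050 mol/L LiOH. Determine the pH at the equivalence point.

n(CH3COOH) = 0.1135 x 0.02754 = 0.003126 mol; V(LiOH) at equivalence = 0.003126/0.06050 = 0.05167 L.
At equivalence all the acid is converted to CH3COO-; total volume = 0.02754 + 0.05167 = 0.07921 L, so [CH3COO-] = 0.003126/0.07921 = 0.03946 M.
Kb = Kw/Ka = 1.0e-14 / 1.8 x 10^-5 = 5.56e-10.
[OH^-] = sqrt(Kb x [CH3COO-]) = sqrt(5.56e-10 x 0.03946) = 4.68e-6 M.
pOH = 5.33, so pH = 14.00 - 5.33 = 8.67.

8.67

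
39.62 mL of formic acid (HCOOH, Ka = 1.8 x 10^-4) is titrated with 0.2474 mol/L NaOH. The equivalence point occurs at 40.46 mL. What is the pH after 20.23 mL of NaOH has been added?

3.74

20.23 mL is exactly half the equivalence volume (40.46/2), i.e. the half-equivalence point.
There, n(HA) = n(A^-), so pH = pKa = -log(1.8 x 10^-4) = 3.74.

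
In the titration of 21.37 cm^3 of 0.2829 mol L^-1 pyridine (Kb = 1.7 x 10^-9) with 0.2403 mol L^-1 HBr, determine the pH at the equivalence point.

n(C5H5N) = 0.2829 x 0.02137 = 0.006046 mol; V(HBr) at equivalence = 0.006046/0.2403 = 0.02516 L.
At equivalence the base is fully converted to C5H5NH+; total volume = 0.04653 L, so [C5H5NH+] = 0.006046/0.04653 = 0.1299 M.
Ka(C5H5NH+) = Kw/Kb = 1.0e-14 / 1.7 x 10^-9 = 5.88e-6.
[H^+] = sqrt(Ka x [C5H5NH+]) = sqrt(5.88e-6 x 0.1299) = 0.000874 M.
pH = -log(0.000874) = 3.06.

3.06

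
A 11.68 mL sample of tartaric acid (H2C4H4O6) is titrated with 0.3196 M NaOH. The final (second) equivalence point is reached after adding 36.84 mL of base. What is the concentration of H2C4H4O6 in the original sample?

n(NaOH) = 0.3196 x 0.03684 = 0.01177 mol.
At the final (second) equivalence point, 2 mol OH^- react per mol H2C4H4O6, so n(H2C4H4O6) = 0.01177 / 2 = 0.005887 mol.
[H2C4H4O6] = 0.005887 / 0.01168 L = 0.504 M.

0.504 M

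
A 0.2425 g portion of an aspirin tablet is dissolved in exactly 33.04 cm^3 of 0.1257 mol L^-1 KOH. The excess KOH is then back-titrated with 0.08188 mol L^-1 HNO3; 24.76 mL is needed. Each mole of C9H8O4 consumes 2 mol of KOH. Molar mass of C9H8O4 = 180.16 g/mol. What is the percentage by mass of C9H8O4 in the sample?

Total n(KOH) added = 0.1257 x 0.03304 = 0.004153 mol.
n(HNO3) used = 0.08188 x 0.02476 = 0.002027 mol, which equals the excess n(KOH).
So n(KOH) consumed by the sample = 0.004153 - 0.002027 = 0.002126 mol.
n(C9H8O4) = 0.002126 / 2 = 0.001063 mol.
mass C9H8O4 = 0.001063 x 180.16 = 0.1915 g, so %C9H8O4 = 0.1915/0.2425 x 100 = 79.0%.

79.0%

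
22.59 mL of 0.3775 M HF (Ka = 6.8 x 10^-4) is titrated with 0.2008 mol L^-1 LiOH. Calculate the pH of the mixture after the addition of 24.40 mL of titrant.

Initial n(HF) = 0.3775 x 0.02259 = 0.008528 mol.
n(LiOH) added = 0.2008 x 0.02440 = 0.004900 mol, converting that many moles of HF to F-.
Remaining n(HF) = 0.003628 mol; n(F-) = 0.004900 mol.
By Henderson-Hasselbalch, pH = pKa + log([A^-]/[HA]) = 3.17 + log(0.004900/0.003628) = 3.17 + (+0.13) = 3.30.

3.30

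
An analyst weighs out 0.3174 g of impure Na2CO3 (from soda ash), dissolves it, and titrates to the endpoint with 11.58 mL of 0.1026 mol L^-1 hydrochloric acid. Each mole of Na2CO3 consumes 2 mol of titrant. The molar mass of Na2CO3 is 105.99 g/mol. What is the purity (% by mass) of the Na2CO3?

19.8%

n(HCl) = 0.1026 x 0.01158 = 0.001188 mol.
n(Na2CO3) = 0.001188 / 2 = 0.0005941 mol.
mass of Na2CO3 = 0.0005941 x 105.99 = 0.06296 g.
% purity = 0.06296 / 0.3174 x 100 = 19.8%.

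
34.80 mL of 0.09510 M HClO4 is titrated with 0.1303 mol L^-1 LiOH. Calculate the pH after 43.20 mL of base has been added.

n(acid) = 0.09510 x 0.03480 = 0.003309 mol; n(LiOH) added = 0.1303 x 0.04320 = 0.005629 mol.
Base is in excess by 0.005629 - 0.003309 = 0.002319 mol in a total volume of 0.07800 L.
[OH^-] = 0.002319/0.07800 = 0.02974 M, so pOH = 1.53 and pH = 14.00 - 1.53 = 12.47.

12.47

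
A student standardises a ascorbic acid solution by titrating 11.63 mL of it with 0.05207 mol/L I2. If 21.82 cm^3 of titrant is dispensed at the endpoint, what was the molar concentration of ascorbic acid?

0.0977 M

n(I2) = 0.05207 x 0.02182 = 0.001136 mol.
From the balanced equation, 1 mol I2 reacts with 1 mol ascorbic acid, so n(ascorbic acid) = 0.001136 x 1/1 = 0.001136 mol.
[ascorbic acid] = 0.001136 / 0.01163 L = 0.0977 M.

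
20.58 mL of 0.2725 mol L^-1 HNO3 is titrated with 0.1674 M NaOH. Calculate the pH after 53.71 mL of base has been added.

n(acid) = 0.2725 x 0.02058 = 0.005608 mol; n(NaOH) added = 0.1674 x 0.05371 = 0.008991 mol.
Base is in excess by 0.008991 - 0.005608 = 0.003383 mol in a total volume of 0.07429 L.
[OH^-] = 0.003383/0.07429 = 0.04554 M, so pOH = 1.34 and pH = 14.00 - 1.34 = 12.66.

12.66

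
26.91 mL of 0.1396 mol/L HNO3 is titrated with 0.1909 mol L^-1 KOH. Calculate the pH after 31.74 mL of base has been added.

n(acid) = 0.1396 x 0.02691 = 0.003757 mol; n(KOH) added = 0.1909 x 0.03174 = 0.006059 mol.
Base is in excess by 0.006059 - 0.003757 = 0.002303 mol in a total volume of 0.05865 L.
[OH^-] = 0.002303/0.05865 = 0.03926 M, so pOH = 1.41 and pH = 14.00 - 1.41 = 12.59.

12.59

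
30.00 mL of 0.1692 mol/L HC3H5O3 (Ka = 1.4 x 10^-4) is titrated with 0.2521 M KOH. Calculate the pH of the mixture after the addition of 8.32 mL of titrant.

3.70

Initial n(HC3H5O3) = 0.1692 x 0.03000 = 0.005076 mol.
n(KOH) added = 0.2521 x 0.008320 = 0.002097 mol, converting that many moles of HC3H5O3 to C3H5O3-.
Remaining n(HC3H5O3) = 0.002979 mol; n(C3H5O3-) = 0.002097 mol.
By Henderson-Hasselbalch, pH = pKa + log([A^-]/[HA]) = 3.85 + log(0.002097/0.002979) = 3.85 + (-0.15) = 3.70.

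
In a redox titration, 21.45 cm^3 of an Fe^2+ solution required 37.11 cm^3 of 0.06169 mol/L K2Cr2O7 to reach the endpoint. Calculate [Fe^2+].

0.640 M

n(K2Cr2O7) = 0.06169 x 0.03711 = 0.002289 mol.
From the balanced equation, 1 mol K2Cr2O7 reacts with 6 mol Fe^2+, so n(Fe^2+) = 0.002289 x 6/1 = 0.01374 mol.
[Fe^2+] = 0.01374 / 0.02145 L = 0.640 M.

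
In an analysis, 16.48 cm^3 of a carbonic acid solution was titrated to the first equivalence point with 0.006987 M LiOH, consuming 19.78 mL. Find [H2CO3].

0.00839 M

n(LiOH) = 0.006987 x 0.01978 = 0.0001382 mol.
At the first equivalence point, 1 mol OH^- react per mol H2CO3, so n(H2CO3) = 0.0001382 / 1 = 0.0001382 mol.
[H2CO3] = 0.0001382 / 0.01648 L = 0.00839 M.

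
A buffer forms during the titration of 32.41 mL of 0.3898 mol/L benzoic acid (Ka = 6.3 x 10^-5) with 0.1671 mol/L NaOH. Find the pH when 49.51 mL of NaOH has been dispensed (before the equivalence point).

4.48

Initial n(C6H5COOH) = 0.3898 x 0.03241 = 0.01263 mol.
n(NaOH) added = 0.1671 x 0.04951 = 0.008273 mol, converting that many moles of C6H5COOH to C6H5COO-.
Remaining n(C6H5COOH) = 0.004360 mol; n(C6H5COO-) = 0.008273 mol.
By Henderson-Hasselbalch, pH = pKa + log([A^-]/[HA]) = 4.20 + log(0.008273/0.004360) = 4.20 + (+0.28) = 4.48.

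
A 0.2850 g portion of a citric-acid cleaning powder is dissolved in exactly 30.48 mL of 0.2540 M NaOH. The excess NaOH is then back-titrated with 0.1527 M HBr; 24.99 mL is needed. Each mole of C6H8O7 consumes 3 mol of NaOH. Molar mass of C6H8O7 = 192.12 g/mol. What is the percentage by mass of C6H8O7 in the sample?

88.2%

Total n(NaOH) added = 0.2540 x 0.03048 = 0.007742 mol.
n(HBr) used = 0.1527 x 0.02499 = 0.003816 mol, which equals the excess n(NaOH).
So n(NaOH) consumed by the sample = 0.007742 - 0.003816 = 0.003926 mol.
n(C6H8O7) = 0.003926 / 3 = 0.001309 mol.
mass C6H8O7 = 0.001309 x 192.12 = 0.2514 g, so %C6H8O7 = 0.2514/0.2850 x 100 = 88.2%.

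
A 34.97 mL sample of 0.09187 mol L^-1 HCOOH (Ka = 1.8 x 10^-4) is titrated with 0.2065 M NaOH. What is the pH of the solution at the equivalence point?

8.27

n(HCOOH) = 0.09187 x 0.03497 = 0.003213 mol; V(NaOH) at equivalence = 0.003213/0.2065 = 0.01556 L.
At equivalence all the acid is converted to HCOO-; total volume = 0.03497 + 0.01556 = 0.05053 L, so [HCOO-] = 0.003213/0.05053 = 0.06358 M.
Kb = Kw/Ka = 1.0e-14 / 1.8 x 10^-4 = 5.56e-11.
[OH^-] = sqrt(Kb x [HCOO-]) = sqrt(5.56e-11 x 0.06358) = 1.88e-6 M.
pOH = 5.73, so pH = 14.00 - 5.73 = 8.27.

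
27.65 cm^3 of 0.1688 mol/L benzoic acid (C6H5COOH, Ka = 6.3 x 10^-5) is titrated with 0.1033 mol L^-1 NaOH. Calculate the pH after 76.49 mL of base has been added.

n(acid) = 0.1688 x 0.02765 = 0.004667 mol; n(NaOH) added = 0.1033 x 0.07649 = 0.007901 mol.
Base is in excess by 0.007901 - 0.004667 = 0.003234 mol in a total volume of 0.1041 L.
[OH^-] = 0.003234/0.1041 = 0.03106 M, so pOH = 1.51 and pH = 14.00 - 1.51 = 12.49.

12.49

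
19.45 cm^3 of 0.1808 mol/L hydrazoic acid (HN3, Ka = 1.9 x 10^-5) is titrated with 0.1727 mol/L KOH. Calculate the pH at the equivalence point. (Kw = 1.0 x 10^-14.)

8.83

n(HN3) = 0.1808 x 0.01945 = 0.003517 mol; V(KOH) at equivalence = 0.003517/0.1727 = 0.02036 L.
At equivalence all the acid is converted to N3-; total volume = 0.01945 + 0.02036 = 0.03981 L, so [N3-] = 0.003517/0.03981 = 0.08833 M.
Kb = Kw/Ka = 1.0e-14 / 1.9 x 10^-5 = 5.26e-10.
[OH^-] = sqrt(Kb x [N3-]) = sqrt(5.26e-10 x 0.08833) = 6.82e-6 M.
pOH = 5.17, so pH = 14.00 - 5.17 = 8.83.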